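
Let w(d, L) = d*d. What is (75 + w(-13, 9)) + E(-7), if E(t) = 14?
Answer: 258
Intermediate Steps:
w(d, L) = d**2
(75 + w(-13, 9)) + E(-7) = (75 + (-13)**2) + 14 = (75 + 169) + 14 = 244 + 14 = 258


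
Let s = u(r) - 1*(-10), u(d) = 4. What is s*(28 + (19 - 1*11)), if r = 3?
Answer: 504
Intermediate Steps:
s = 14 (s = 4 - 1*(-10) = 4 + 10 = 14)
s*(28 + (19 - 1*11)) = 14*(28 + (19 - 1*11)) = 14*(28 + (19 - 11)) = 14*(28 + 8) = 14*36 = 504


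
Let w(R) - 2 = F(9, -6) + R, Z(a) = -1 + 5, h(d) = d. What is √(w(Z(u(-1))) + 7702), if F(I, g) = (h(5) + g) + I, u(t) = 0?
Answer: 2*√1929 ≈ 87.841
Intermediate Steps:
F(I, g) = 5 + I + g (F(I, g) = (5 + g) + I = 5 + I + g)
Z(a) = 4
w(R) = 10 + R (w(R) = 2 + ((5 + 9 - 6) + R) = 2 + (8 + R) = 10 + R)
√(w(Z(u(-1))) + 7702) = √((10 + 4) + 7702) = √(14 + 7702) = √7716 = 2*√1929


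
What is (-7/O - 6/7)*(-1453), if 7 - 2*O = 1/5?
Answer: 504191/119 ≈ 4236.9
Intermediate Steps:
O = 17/5 (O = 7/2 - ½/5 = 7/2 - ½*⅕ = 7/2 - ⅒ = 17/5 ≈ 3.4000)
(-7/O - 6/7)*(-1453) = (-7/17/5 - 6/7)*(-1453) = (-7*5/17 - 6*⅐)*(-1453) = (-35/17 - 6/7)*(-1453) = -347/119*(-1453) = 504191/119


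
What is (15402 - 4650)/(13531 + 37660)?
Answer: 1536/7313 ≈ 0.21004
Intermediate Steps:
(15402 - 4650)/(13531 + 37660) = 10752/51191 = 10752*(1/51191) = 1536/7313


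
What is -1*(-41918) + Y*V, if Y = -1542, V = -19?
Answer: 71216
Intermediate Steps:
-1*(-41918) + Y*V = -1*(-41918) - 1542*(-19) = 41918 + 29298 = 71216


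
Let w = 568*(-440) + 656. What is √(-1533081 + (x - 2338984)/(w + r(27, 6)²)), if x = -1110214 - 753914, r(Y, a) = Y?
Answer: I*√10521869598203145/82845 ≈ 1238.2*I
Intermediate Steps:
x = -1864128
w = -249264 (w = -249920 + 656 = -249264)
√(-1533081 + (x - 2338984)/(w + r(27, 6)²)) = √(-1533081 + (-1864128 - 2338984)/(-249264 + 27²)) = √(-1533081 - 4203112/(-249264 + 729)) = √(-1533081 - 4203112/(-248535)) = √(-1533081 - 4203112*(-1/248535)) = √(-1533081 + 4203112/248535) = √(-381020083223/248535) = I*√10521869598203145/82845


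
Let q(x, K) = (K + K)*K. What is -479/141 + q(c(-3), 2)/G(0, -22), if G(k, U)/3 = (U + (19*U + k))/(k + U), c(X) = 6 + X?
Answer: -767/235 ≈ -3.2638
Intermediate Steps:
G(k, U) = 3*(k + 20*U)/(U + k) (G(k, U) = 3*((U + (19*U + k))/(k + U)) = 3*((U + (k + 19*U))/(U + k)) = 3*((k + 20*U)/(U + k)) = 3*(k + 20*U)/(U + k))
q(x, K) = 2*K² (q(x, K) = (2*K)*K = 2*K²)
-479/141 + q(c(-3), 2)/G(0, -22) = -479/141 + (2*2²)/((3*(0 + 20*(-22))/(-22 + 0))) = -479*1/141 + (2*4)/((3*(0 - 440)/(-22))) = -479/141 + 8/((3*(-1/22)*(-440))) = -479/141 + 8/60 = -479/141 + 8*(1/60) = -479/141 + 2/15 = -767/235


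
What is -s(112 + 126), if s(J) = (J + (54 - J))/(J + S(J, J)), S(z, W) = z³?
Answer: -27/6740755 ≈ -4.0055e-6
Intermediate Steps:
s(J) = 54/(J + J³) (s(J) = (J + (54 - J))/(J + J³) = 54/(J + J³))
-s(112 + 126) = -54/((112 + 126) + (112 + 126)³) = -54/(238 + 238³) = -54/(238 + 13481272) = -54/13481510 = -1*27/6740755 = -27/6740755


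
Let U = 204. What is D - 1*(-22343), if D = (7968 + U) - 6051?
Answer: 24464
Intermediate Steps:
D = 2121 (D = (7968 + 204) - 6051 = 8172 - 6051 = 2121)
D - 1*(-22343) = 2121 - 1*(-22343) = 2121 + 22343 = 24464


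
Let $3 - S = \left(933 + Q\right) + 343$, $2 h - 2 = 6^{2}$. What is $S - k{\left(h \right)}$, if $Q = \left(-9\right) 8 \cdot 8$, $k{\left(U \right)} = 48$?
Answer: $-745$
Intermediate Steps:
$h = 19$ ($h = 1 + \frac{6^{2}}{2} = 1 + \frac{1}{2} \cdot 36 = 1 + 18 = 19$)
$Q = -576$ ($Q = \left(-72\right) 8 = -576$)
$S = -697$ ($S = 3 - \left(\left(933 - 576\right) + 343\right) = 3 - \left(357 + 343\right) = 3 - 700 = -697$)
$S - k{\left(h \right)} = -697 - 48 = -745$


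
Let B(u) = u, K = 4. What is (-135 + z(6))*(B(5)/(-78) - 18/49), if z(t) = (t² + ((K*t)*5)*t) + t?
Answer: -344641/1274 ≈ -270.52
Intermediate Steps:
z(t) = t + 21*t² (z(t) = (t² + ((4*t)*5)*t) + t = (t² + (20*t)*t) + t = (t² + 20*t²) + t = 21*t² + t = t + 21*t²)
(-135 + z(6))*(B(5)/(-78) - 18/49) = (-135 + 6*(1 + 21*6))*(5/(-78) - 18/49) = (-135 + 6*(1 + 126))*(5*(-1/78) - 18*1/49) = (-135 + 6*127)*(-5/78 - 18/49) = (-135 + 762)*(-1649/3822) = 627*(-1649/3822) = -344641/1274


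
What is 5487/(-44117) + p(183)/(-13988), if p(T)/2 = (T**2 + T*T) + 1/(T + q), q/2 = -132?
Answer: -242452760707/24992898138 ≈ -9.7009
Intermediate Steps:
q = -264 (q = 2*(-132) = -264)
p(T) = 2/(-264 + T) + 4*T**2 (p(T) = 2*((T**2 + T*T) + 1/(T - 264)) = 2*((T**2 + T**2) + 1/(-264 + T)) = 2*(2*T**2 + 1/(-264 + T)) = 2*(1/(-264 + T) + 2*T**2) = 2/(-264 + T) + 4*T**2)
5487/(-44117) + p(183)/(-13988) = 5487/(-44117) + (2*(1 - 528*183**2 + 2*183**3)/(-264 + 183))/(-13988) = 5487*(-1/44117) + (2*(1 - 528*33489 + 2*6128487)/(-81))*(-1/13988) = -5487/44117 + (2*(-1/81)*(1 - 17682192 + 12256974))*(-1/13988) = -5487/44117 + (2*(-1/81)*(-5425217))*(-1/13988) = -5487/44117 + (10850434/81)*(-1/13988) = -5487/44117 - 5425217/566514 = -242452760707/24992898138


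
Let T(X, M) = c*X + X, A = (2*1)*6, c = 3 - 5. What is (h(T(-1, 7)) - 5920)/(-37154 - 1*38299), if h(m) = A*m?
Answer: 844/10779 ≈ 0.078300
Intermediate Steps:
c = -2
A = 12 (A = 2*6 = 12)
T(X, M) = -X (T(X, M) = -2*X + X = -X)
h(m) = 12*m
(h(T(-1, 7)) - 5920)/(-37154 - 1*38299) = (12*(-1*(-1)) - 5920)/(-37154 - 1*38299) = (12*1 - 5920)/(-37154 - 38299) = (12 - 5920)/(-75453) = -5908*(-1/75453) = 844/10779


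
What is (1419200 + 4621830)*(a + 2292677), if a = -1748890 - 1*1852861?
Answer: -7908155306220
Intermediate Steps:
a = -3601751 (a = -1748890 - 1852861 = -3601751)
(1419200 + 4621830)*(a + 2292677) = (1419200 + 4621830)*(-3601751 + 2292677) = 6041030*(-1309074) = -7908155306220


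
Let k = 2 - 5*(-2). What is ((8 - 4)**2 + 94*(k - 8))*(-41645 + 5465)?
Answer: -14182560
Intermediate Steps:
k = 12 (k = 2 + 10 = 12)
((8 - 4)**2 + 94*(k - 8))*(-41645 + 5465) = ((8 - 4)**2 + 94*(12 - 8))*(-41645 + 5465) = (4**2 + 94*4)*(-36180) = (16 + 376)*(-36180) = 392*(-36180) = -14182560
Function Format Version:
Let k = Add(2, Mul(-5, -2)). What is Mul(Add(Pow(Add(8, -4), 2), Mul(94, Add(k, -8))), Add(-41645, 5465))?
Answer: -14182560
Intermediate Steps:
k = 12 (k = Add(2, 10) = 12)
Mul(Add(Pow(Add(8, -4), 2), Mul(94, Add(k, -8))), Add(-41645, 5465)) = Mul(Add(Pow(Add(8, -4), 2), Mul(94, Add(12, -8))), Add(-41645, 5465)) = Mul(Add(Pow(4, 2), Mul(94, 4)), -36180) = Mul(Add(16, 376), -36180) = Mul(392, -36180) = -14182560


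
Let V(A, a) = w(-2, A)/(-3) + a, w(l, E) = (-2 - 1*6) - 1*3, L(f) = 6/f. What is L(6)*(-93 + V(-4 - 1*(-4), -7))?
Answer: -289/3 ≈ -96.333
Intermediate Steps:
w(l, E) = -11 (w(l, E) = (-2 - 6) - 3 = -8 - 3 = -11)
V(A, a) = 11/3 + a (V(A, a) = -11/(-3) + a = -11*(-1/3) + a = 11/3 + a)
L(6)*(-93 + V(-4 - 1*(-4), -7)) = (6/6)*(-93 + (11/3 - 7)) = (6*(1/6))*(-93 - 10/3) = 1*(-289/3) = -289/3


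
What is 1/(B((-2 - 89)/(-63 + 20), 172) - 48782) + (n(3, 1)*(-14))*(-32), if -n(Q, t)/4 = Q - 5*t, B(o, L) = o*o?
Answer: 323239657159/90189637 ≈ 3584.0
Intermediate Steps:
B(o, L) = o²
n(Q, t) = -4*Q + 20*t (n(Q, t) = -4*(Q - 5*t) = -4*Q + 20*t)
1/(B((-2 - 89)/(-63 + 20), 172) - 48782) + (n(3, 1)*(-14))*(-32) = 1/(((-2 - 89)/(-63 + 20))² - 48782) + ((-4*3 + 20*1)*(-14))*(-32) = 1/((-91/(-43))² - 48782) + ((-12 + 20)*(-14))*(-32) = 1/((-91*(-1/43))² - 48782) + (8*(-14))*(-32) = 1/((91/43)² - 48782) - 112*(-32) = 1/(8281/1849 - 48782) + 3584 = 1/(-90189637/1849) + 3584 = -1849/90189637 + 3584 = 323239657159/90189637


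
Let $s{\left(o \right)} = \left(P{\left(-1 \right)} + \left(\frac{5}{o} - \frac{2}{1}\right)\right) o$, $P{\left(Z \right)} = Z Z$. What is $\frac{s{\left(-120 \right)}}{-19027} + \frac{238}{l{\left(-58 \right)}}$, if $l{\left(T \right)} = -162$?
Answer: $- \frac{2274338}{1541187} \approx -1.4757$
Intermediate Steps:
$P{\left(Z \right)} = Z^{2}$
$s{\left(o \right)} = o \left(-1 + \frac{5}{o}\right)$ ($s{\left(o \right)} = \left(\left(-1\right)^{2} + \left(\frac{5}{o} - \frac{2}{1}\right)\right) o = \left(1 + \left(\frac{5}{o} - 2\right)\right) o = \left(1 - \left(2 - \frac{5}{o}\right)\right) o = \left(-1 + \frac{5}{o}\right) o = o \left(-1 + \frac{5}{o}\right)$)
$\frac{s{\left(-120 \right)}}{-19027} + \frac{238}{l{\left(-58 \right)}} = \frac{5 - -120}{-19027} + \frac{238}{-162} = \left(5 + 120\right) \left(- \frac{1}{19027}\right) + 238 \left(- \frac{1}{162}\right) = 125 \left(- \frac{1}{19027}\right) - \frac{119}{81} = - \frac{125}{19027} - \frac{119}{81} = - \frac{2274338}{1541187}$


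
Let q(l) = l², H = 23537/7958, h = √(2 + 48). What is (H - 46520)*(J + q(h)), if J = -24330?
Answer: 4494017043220/3979 ≈ 1.1294e+9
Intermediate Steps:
h = 5*√2 (h = √50 = 5*√2 ≈ 7.0711)
H = 23537/7958 (H = 23537*(1/7958) = 23537/7958 ≈ 2.9577)
(H - 46520)*(J + q(h)) = (23537/7958 - 46520)*(-24330 + (5*√2)²) = -370182623*(-24330 + 50)/7958 = -370182623/7958*(-24280) = 4494017043220/3979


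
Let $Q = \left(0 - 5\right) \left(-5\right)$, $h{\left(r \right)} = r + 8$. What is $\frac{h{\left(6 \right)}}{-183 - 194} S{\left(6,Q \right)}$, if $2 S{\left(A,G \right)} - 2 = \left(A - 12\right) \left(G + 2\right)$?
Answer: $\frac{1120}{377} \approx 2.9708$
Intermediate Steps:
$h{\left(r \right)} = 8 + r$
$Q = 25$ ($Q = \left(-5\right) \left(-5\right) = 25$)
$S{\left(A,G \right)} = 1 + \frac{\left(-12 + A\right) \left(2 + G\right)}{2}$ ($S{\left(A,G \right)} = 1 + \frac{\left(A - 12\right) \left(G + 2\right)}{2} = 1 + \frac{\left(A - 12\right) \left(2 + G\right)}{2} = 1 + \frac{\left(-12 + A\right) \left(2 + G\right)}{2}$)
$\frac{h{\left(6 \right)}}{-183 - 194} S{\left(6,Q \right)} = \frac{8 + 6}{-183 - 194} \left(-11 + 6 - 150 + \frac{1}{2} \cdot 6 \cdot 25\right) = \frac{1}{-377} \cdot 14 \left(-11 + 6 - 150 + 75\right) = \left(- \frac{1}{377}\right) 14 \left(-80\right) = \left(- \frac{14}{377}\right) \left(-80\right) = \frac{1120}{377}$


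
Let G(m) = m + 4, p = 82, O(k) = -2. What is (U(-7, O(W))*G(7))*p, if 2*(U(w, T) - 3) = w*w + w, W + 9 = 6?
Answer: 21648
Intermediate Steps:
W = -3 (W = -9 + 6 = -3)
U(w, T) = 3 + w/2 + w**2/2 (U(w, T) = 3 + (w*w + w)/2 = 3 + (w**2 + w)/2 = 3 + (w + w**2)/2 = 3 + (w/2 + w**2/2) = 3 + w/2 + w**2/2)
G(m) = 4 + m
(U(-7, O(W))*G(7))*p = ((3 + (1/2)*(-7) + (1/2)*(-7)**2)*(4 + 7))*82 = ((3 - 7/2 + (1/2)*49)*11)*82 = ((3 - 7/2 + 49/2)*11)*82 = (24*11)*82 = 264*82 = 21648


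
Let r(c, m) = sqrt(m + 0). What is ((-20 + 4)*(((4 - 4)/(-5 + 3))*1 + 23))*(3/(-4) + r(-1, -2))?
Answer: 276 - 368*I*sqrt(2) ≈ 276.0 - 520.43*I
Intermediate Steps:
r(c, m) = sqrt(m)
((-20 + 4)*(((4 - 4)/(-5 + 3))*1 + 23))*(3/(-4) + r(-1, -2)) = ((-20 + 4)*(((4 - 4)/(-5 + 3))*1 + 23))*(3/(-4) + sqrt(-2)) = (-16*((0/(-2))*1 + 23))*(3*(-1/4) + I*sqrt(2)) = (-16*((0*(-1/2))*1 + 23))*(-3/4 + I*sqrt(2)) = (-16*(0*1 + 23))*(-3/4 + I*sqrt(2)) = (-16*(0 + 23))*(-3/4 + I*sqrt(2)) = (-16*23)*(-3/4 + I*sqrt(2)) = -368*(-3/4 + I*sqrt(2)) = 276 - 368*I*sqrt(2)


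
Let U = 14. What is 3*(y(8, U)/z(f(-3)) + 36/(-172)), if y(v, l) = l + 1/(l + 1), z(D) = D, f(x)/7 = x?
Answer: -11908/4515 ≈ -2.6374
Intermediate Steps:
f(x) = 7*x
y(v, l) = l + 1/(1 + l)
3*(y(8, U)/z(f(-3)) + 36/(-172)) = 3*(((1 + 14 + 14**2)/(1 + 14))/((7*(-3))) + 36/(-172)) = 3*(((1 + 14 + 196)/15)/(-21) + 36*(-1/172)) = 3*(((1/15)*211)*(-1/21) - 9/43) = 3*((211/15)*(-1/21) - 9/43) = 3*(-211/315 - 9/43) = 3*(-11908/13545) = -11908/4515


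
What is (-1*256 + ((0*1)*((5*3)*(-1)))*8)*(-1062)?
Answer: 271872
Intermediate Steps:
(-1*256 + ((0*1)*((5*3)*(-1)))*8)*(-1062) = (-256 + (0*(15*(-1)))*8)*(-1062) = (-256 + (0*(-15))*8)*(-1062) = (-256 + 0*8)*(-1062) = (-256 + 0)*(-1062) = -256*(-1062) = 271872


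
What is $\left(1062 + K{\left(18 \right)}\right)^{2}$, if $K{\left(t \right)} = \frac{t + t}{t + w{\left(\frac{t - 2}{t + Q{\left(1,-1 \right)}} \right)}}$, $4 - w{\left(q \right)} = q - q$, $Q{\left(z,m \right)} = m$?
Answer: $\frac{136890000}{121} \approx 1.1313 \cdot 10^{6}$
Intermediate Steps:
$w{\left(q \right)} = 4$ ($w{\left(q \right)} = 4 - \left(q - q\right) = 4 - 0 = 4 + 0 = 4$)
$K{\left(t \right)} = \frac{2 t}{4 + t}$ ($K{\left(t \right)} = \frac{t + t}{t + 4} = \frac{2 t}{4 + t}$)
$\left(1062 + K{\left(18 \right)}\right)^{2} = \left(1062 + 2 \cdot 18 \frac{1}{4 + 18}\right)^{2} = \left(1062 + 2 \cdot 18 \cdot \frac{1}{22}\right)^{2} = \left(1062 + \frac{18}{11}\right)^{2} = \left(\frac{11700}{11}\right)^{2} = \frac{136890000}{121}$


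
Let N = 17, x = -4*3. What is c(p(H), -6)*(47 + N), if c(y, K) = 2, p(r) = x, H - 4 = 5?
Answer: 128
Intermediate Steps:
H = 9 (H = 4 + 5 = 9)
x = -12
p(r) = -12
c(p(H), -6)*(47 + N) = 2*(47 + 17) = 2*64 = 128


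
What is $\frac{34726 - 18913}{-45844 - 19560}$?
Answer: $- \frac{15813}{65404} \approx -0.24177$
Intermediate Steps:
$\frac{34726 - 18913}{-45844 - 19560} = \frac{15813}{-65404} = 15813 \left(- \frac{1}{65404}\right) = - \frac{15813}{65404}$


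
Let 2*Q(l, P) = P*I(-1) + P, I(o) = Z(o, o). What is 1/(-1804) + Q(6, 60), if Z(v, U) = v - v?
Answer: 54119/1804 ≈ 29.999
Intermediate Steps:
Z(v, U) = 0
I(o) = 0
Q(l, P) = P/2 (Q(l, P) = (P*0 + P)/2 = (0 + P)/2 = P/2)
1/(-1804) + Q(6, 60) = 1/(-1804) + (½)*60 = -1/1804 + 30 = 54119/1804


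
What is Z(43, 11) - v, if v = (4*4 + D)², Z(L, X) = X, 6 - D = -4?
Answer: -665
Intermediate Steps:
D = 10 (D = 6 - 1*(-4) = 6 + 4 = 10)
v = 676 (v = (4*4 + 10)² = (16 + 10)² = 26² = 676)
Z(43, 11) - v = 11 - 1*676 = 11 - 676 = -665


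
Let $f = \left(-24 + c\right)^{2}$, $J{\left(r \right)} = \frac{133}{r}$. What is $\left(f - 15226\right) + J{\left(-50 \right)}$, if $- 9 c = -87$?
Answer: $- \frac{6760447}{450} \approx -15023.0$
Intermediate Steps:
$c = \frac{29}{3}$ ($c = \left(- \frac{1}{9}\right) \left(-87\right) = \frac{29}{3} \approx 9.6667$)
$f = \frac{1849}{9}$ ($f = \left(-24 + \frac{29}{3}\right)^{2} = \left(- \frac{43}{3}\right)^{2} = \frac{1849}{9} \approx 205.44$)
$\left(f - 15226\right) + J{\left(-50 \right)} = \left(\frac{1849}{9} - 15226\right) + \frac{133}{-50} = - \frac{135185}{9} + 133 \left(- \frac{1}{50}\right) = - \frac{135185}{9} - \frac{133}{50} = - \frac{6760447}{450}$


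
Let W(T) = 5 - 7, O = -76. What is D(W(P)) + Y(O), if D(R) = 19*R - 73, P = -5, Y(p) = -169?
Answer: -280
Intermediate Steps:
W(T) = -2
D(R) = -73 + 19*R
D(W(P)) + Y(O) = (-73 + 19*(-2)) - 169 = (-73 - 38) - 169 = -111 - 169 = -280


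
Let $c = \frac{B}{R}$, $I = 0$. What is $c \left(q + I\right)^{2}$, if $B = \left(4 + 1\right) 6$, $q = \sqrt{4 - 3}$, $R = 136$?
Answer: $\frac{15}{68} \approx 0.22059$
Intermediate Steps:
$q = 1$ ($q = \sqrt{1} = 1$)
$B = 30$ ($B = 5 \cdot 6 = 30$)
$c = \frac{15}{68}$ ($c = \frac{30}{136} = 30 \cdot \frac{1}{136} = \frac{15}{68} \approx 0.22059$)
$c \left(q + I\right)^{2} = \frac{15 \left(1 + 0\right)^{2}}{68} = \frac{15 \cdot 1^{2}}{68} = \frac{15}{68} \cdot 1 = \frac{15}{68}$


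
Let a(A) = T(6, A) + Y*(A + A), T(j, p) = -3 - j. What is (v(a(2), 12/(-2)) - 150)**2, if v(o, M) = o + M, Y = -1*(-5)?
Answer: 21025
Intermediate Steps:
Y = 5
a(A) = -9 + 10*A (a(A) = (-3 - 1*6) + 5*(A + A) = (-3 - 6) + 5*(2*A) = -9 + 10*A)
v(o, M) = M + o
(v(a(2), 12/(-2)) - 150)**2 = ((12/(-2) + (-9 + 10*2)) - 150)**2 = ((12*(-1/2) + (-9 + 20)) - 150)**2 = ((-6 + 11) - 150)**2 = (5 - 150)**2 = (-145)**2 = 21025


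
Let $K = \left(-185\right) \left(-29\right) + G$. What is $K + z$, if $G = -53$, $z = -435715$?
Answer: $-430403$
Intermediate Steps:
$K = 5312$ ($K = \left(-185\right) \left(-29\right) - 53 = 5365 - 53 = 5312$)
$K + z = 5312 - 435715 = -430403$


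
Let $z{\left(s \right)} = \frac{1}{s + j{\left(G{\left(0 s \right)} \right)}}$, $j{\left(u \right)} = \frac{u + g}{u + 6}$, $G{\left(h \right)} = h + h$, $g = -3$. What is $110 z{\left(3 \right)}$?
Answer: $44$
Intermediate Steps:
$G{\left(h \right)} = 2 h$
$j{\left(u \right)} = \frac{-3 + u}{6 + u}$ ($j{\left(u \right)} = \frac{u - 3}{u + 6} = \frac{-3 + u}{6 + u}$)
$z{\left(s \right)} = \frac{1}{- \frac{1}{2} + s}$ ($z{\left(s \right)} = \frac{1}{s + \frac{-3 + 2 \cdot 0 s}{6 + 2 \cdot 0 s}} = \frac{1}{s + \frac{-3 + 2 \cdot 0}{6 + 2 \cdot 0}} = \frac{1}{s + \frac{-3 + 0}{6 + 0}} = \frac{1}{s + \frac{1}{6} \left(-3\right)} = \frac{1}{s - \frac{1}{2}} = \frac{1}{- \frac{1}{2} + s}$)
$110 z{\left(3 \right)} = 110 \frac{2}{-1 + 2 \cdot 3} = 110 \frac{2}{-1 + 6} = 110 \cdot \frac{2}{5} = 44$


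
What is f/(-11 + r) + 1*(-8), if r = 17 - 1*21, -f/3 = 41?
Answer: ⅕ ≈ 0.20000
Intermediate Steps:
f = -123 (f = -3*41 = -123)
r = -4 (r = 17 - 21 = -4)
f/(-11 + r) + 1*(-8) = -123/(-11 - 4) + 1*(-8) = -123/(-15) - 8 = -1/15*(-123) - 8 = 41/5 - 8 = ⅕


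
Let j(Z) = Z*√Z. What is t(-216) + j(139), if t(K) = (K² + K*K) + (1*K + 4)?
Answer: 93100 + 139*√139 ≈ 94739.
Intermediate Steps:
j(Z) = Z^(3/2)
t(K) = 4 + K + 2*K² (t(K) = (K² + K²) + (K + 4) = 2*K² + (4 + K) = 4 + K + 2*K²)
t(-216) + j(139) = (4 - 216 + 2*(-216)²) + 139^(3/2) = (4 - 216 + 2*46656) + 139*√139 = (4 - 216 + 93312) + 139*√139 = 93100 + 139*√139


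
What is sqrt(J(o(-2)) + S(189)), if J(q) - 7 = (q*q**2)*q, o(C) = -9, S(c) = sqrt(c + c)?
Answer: sqrt(6568 + 3*sqrt(42)) ≈ 81.163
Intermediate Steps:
S(c) = sqrt(2)*sqrt(c) (S(c) = sqrt(2*c) = sqrt(2)*sqrt(c))
J(q) = 7 + q**4 (J(q) = 7 + (q*q**2)*q = 7 + q**3*q = 7 + q**4)
sqrt(J(o(-2)) + S(189)) = sqrt((7 + (-9)**4) + sqrt(2)*sqrt(189)) = sqrt((7 + 6561) + sqrt(2)*(3*sqrt(21))) = sqrt(6568 + 3*sqrt(42))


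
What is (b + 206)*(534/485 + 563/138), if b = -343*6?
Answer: -321087722/33465 ≈ -9594.7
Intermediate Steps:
b = -2058
(b + 206)*(534/485 + 563/138) = (-2058 + 206)*(534/485 + 563/138) = -1852*(534*(1/485) + 563*(1/138)) = -1852*(534/485 + 563/138) = -1852*346747/66930 = -321087722/33465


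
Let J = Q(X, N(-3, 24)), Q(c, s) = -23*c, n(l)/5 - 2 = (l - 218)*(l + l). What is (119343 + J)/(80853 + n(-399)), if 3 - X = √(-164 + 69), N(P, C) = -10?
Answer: 119274/2542693 + 23*I*√95/2542693 ≈ 0.046909 + 8.8165e-5*I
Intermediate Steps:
n(l) = 10 + 10*l*(-218 + l) (n(l) = 10 + 5*((l - 218)*(l + l)) = 10 + 5*((-218 + l)*(2*l)) = 10 + 5*(2*l*(-218 + l)) = 10 + 10*l*(-218 + l))
X = 3 - I*√95 (X = 3 - √(-164 + 69) = 3 - √(-95) = 3 - I*√95 ≈ 3.0 - 9.7468*I)
J = -69 + 23*I*√95 (J = -23*(3 - I*√95) = -69 + 23*I*√95 ≈ -69.0 + 224.18*I)
(119343 + J)/(80853 + n(-399)) = (119343 + (-69 + 23*I*√95))/(80853 + (10 - 2180*(-399) + 10*(-399)²)) = (119274 + 23*I*√95)/(80853 + (10 + 869820 + 10*159201)) = (119274 + 23*I*√95)/(80853 + (10 + 869820 + 1592010)) = (119274 + 23*I*√95)/(80853 + 2461840) = (119274 + 23*I*√95)/2542693 = (119274 + 23*I*√95)*(1/2542693) = 119274/2542693 + 23*I*√95/2542693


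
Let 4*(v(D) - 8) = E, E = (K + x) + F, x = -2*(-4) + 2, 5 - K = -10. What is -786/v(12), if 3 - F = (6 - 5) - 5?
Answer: -393/8 ≈ -49.125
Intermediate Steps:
K = 15 (K = 5 - 1*(-10) = 5 + 10 = 15)
F = 7 (F = 3 - ((6 - 5) - 5) = 3 - (1 - 5) = 3 - 1*(-4) = 3 + 4 = 7)
x = 10 (x = 8 + 2 = 10)
E = 32 (E = (15 + 10) + 7 = 25 + 7 = 32)
v(D) = 16 (v(D) = 8 + (¼)*32 = 8 + 8 = 16)
-786/v(12) = -786/16 = -786*1/16 = -393/8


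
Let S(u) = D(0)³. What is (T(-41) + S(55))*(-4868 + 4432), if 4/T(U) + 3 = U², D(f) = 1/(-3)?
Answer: 342260/22653 ≈ 15.109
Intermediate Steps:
D(f) = -⅓
T(U) = 4/(-3 + U²)
S(u) = -1/27 (S(u) = (-⅓)³ = -1/27)
(T(-41) + S(55))*(-4868 + 4432) = (4/(-3 + (-41)²) - 1/27)*(-4868 + 4432) = (4/(-3 + 1681) - 1/27)*(-436) = (4/1678 - 1/27)*(-436) = (4*(1/1678) - 1/27)*(-436) = (2/839 - 1/27)*(-436) = -785/22653*(-436) = 342260/22653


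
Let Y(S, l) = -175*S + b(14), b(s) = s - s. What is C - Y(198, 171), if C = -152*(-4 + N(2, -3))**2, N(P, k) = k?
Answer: 27202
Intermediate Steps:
b(s) = 0
C = -7448 (C = -152*(-4 - 3)**2 = -152*(-7)**2 = -152*49 = -7448)
Y(S, l) = -175*S (Y(S, l) = -175*S + 0 = -175*S)
C - Y(198, 171) = -7448 - (-175)*198 = -7448 - 1*(-34650) = -7448 + 34650 = 27202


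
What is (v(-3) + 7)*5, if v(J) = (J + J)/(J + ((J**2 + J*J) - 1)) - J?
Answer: 335/7 ≈ 47.857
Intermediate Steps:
v(J) = -J + 2*J/(-1 + J + 2*J**2) (v(J) = (2*J)/(J + ((J**2 + J**2) - 1)) - J = (2*J)/(J + (2*J**2 - 1)) - J = (2*J)/(J + (-1 + 2*J**2)) - J = (2*J)/(-1 + J + 2*J**2) - J = 2*J/(-1 + J + 2*J**2) - J = -J + 2*J/(-1 + J + 2*J**2))
(v(-3) + 7)*5 = (-3*(3 - 1*(-3) - 2*(-3)**2)/(-1 - 3 + 2*(-3)**2) + 7)*5 = (-3*(3 + 3 - 2*9)/(-1 - 3 + 2*9) + 7)*5 = (-3*(3 + 3 - 18)/(-1 - 3 + 18) + 7)*5 = (-3*(-12)/14 + 7)*5 = (-3*1/14*(-12) + 7)*5 = (18/7 + 7)*5 = (67/7)*5 = 335/7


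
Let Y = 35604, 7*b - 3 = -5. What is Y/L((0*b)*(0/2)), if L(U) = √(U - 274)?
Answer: -17802*I*√274/137 ≈ -2150.9*I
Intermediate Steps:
b = -2/7 (b = 3/7 + (⅐)*(-5) = 3/7 - 5/7 = -2/7 ≈ -0.28571)
L(U) = √(-274 + U)
Y/L((0*b)*(0/2)) = 35604/(√(-274 + (0*(-2/7))*(0/2))) = 35604/(√(-274 + 0*(0*(½)))) = 35604/(√(-274 + 0*0)) = 35604/(√(-274 + 0)) = 35604/(√(-274)) = 35604/((I*√274)) = 35604*(-I*√274/274) = -17802*I*√274/137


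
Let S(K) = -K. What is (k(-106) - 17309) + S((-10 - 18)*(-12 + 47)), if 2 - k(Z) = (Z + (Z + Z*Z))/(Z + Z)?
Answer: -16275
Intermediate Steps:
k(Z) = 2 - (Z² + 2*Z)/(2*Z) (k(Z) = 2 - (Z + (Z + Z*Z))/(Z + Z) = 2 - (Z + (Z + Z²))/(2*Z) = 2 - (Z² + 2*Z)*1/(2*Z) = 2 - (Z² + 2*Z)/(2*Z))
(k(-106) - 17309) + S((-10 - 18)*(-12 + 47)) = ((1 - ½*(-106)) - 17309) - (-10 - 18)*(-12 + 47) = ((1 + 53) - 17309) - (-28)*35 = (54 - 17309) - 1*(-980) = -17255 + 980 = -16275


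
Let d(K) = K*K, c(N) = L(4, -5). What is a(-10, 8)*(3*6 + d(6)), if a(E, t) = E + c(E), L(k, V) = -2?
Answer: -648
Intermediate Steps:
c(N) = -2
d(K) = K²
a(E, t) = -2 + E (a(E, t) = E - 2 = -2 + E)
a(-10, 8)*(3*6 + d(6)) = (-2 - 10)*(3*6 + 6²) = -12*(18 + 36) = -12*54 = -648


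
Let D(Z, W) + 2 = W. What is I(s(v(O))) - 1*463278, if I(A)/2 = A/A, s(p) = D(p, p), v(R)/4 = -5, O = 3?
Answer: -463276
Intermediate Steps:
D(Z, W) = -2 + W
v(R) = -20 (v(R) = 4*(-5) = -20)
s(p) = -2 + p
I(A) = 2 (I(A) = 2*(A/A) = 2*1 = 2)
I(s(v(O))) - 1*463278 = 2 - 1*463278 = 2 - 463278 = -463276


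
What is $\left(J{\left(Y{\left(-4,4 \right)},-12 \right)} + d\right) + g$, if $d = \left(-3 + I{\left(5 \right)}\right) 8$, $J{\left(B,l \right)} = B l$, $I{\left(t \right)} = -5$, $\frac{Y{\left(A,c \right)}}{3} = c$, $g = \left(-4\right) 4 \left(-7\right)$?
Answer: $-96$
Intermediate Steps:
$g = 112$ ($g = \left(-16\right) \left(-7\right) = 112$)
$Y{\left(A,c \right)} = 3 c$
$d = -64$ ($d = \left(-3 - 5\right) 8 = \left(-8\right) 8 = -64$)
$\left(J{\left(Y{\left(-4,4 \right)},-12 \right)} + d\right) + g = \left(3 \cdot 4 \left(-12\right) - 64\right) + 112 = \left(12 \left(-12\right) - 64\right) + 112 = \left(-144 - 64\right) + 112 = -208 + 112 = -96$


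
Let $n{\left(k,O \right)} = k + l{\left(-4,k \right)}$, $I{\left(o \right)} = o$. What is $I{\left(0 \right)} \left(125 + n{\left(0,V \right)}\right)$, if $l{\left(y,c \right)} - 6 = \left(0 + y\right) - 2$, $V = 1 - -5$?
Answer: $0$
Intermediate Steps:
$V = 6$ ($V = 1 + 5 = 6$)
$l{\left(y,c \right)} = 4 + y$ ($l{\left(y,c \right)} = 6 + \left(\left(0 + y\right) - 2\right) = 6 + \left(y - 2\right) = 6 + \left(-2 + y\right) = 4 + y$)
$n{\left(k,O \right)} = k$ ($n{\left(k,O \right)} = k + \left(4 - 4\right) = k + 0 = k$)
$I{\left(0 \right)} \left(125 + n{\left(0,V \right)}\right) = 0 \left(125 + 0\right) = 0 \cdot 125 = 0$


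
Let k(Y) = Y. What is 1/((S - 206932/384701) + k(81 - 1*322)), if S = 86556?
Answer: 384701/33205259883 ≈ 1.1586e-5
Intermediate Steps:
1/((S - 206932/384701) + k(81 - 1*322)) = 1/((86556 - 206932/384701) + (81 - 1*322)) = 1/((86556 - 206932/384701) + (81 - 322)) = 1/((86556 - 1*206932/384701) - 241) = 1/((86556 - 206932/384701) - 241) = 1/(33297972824/384701 - 241) = 1/(33205259883/384701) = 384701/33205259883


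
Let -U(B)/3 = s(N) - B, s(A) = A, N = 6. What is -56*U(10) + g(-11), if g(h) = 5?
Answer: -667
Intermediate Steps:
U(B) = -18 + 3*B (U(B) = -3*(6 - B) = -18 + 3*B)
-56*U(10) + g(-11) = -56*(-18 + 3*10) + 5 = -56*(-18 + 30) + 5 = -56*12 + 5 = -672 + 5 = -667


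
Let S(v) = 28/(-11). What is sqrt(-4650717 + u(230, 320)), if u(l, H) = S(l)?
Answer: I*sqrt(562737065)/11 ≈ 2156.6*I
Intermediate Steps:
S(v) = -28/11 (S(v) = 28*(-1/11) = -28/11)
u(l, H) = -28/11
sqrt(-4650717 + u(230, 320)) = sqrt(-4650717 - 28/11) = sqrt(-51157915/11) = I*sqrt(562737065)/11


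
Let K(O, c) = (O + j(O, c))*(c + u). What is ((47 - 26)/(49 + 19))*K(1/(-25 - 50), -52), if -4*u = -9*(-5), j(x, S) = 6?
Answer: -795179/6800 ≈ -116.94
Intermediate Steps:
u = -45/4 (u = -(-9)*(-5)/4 = -¼*45 = -45/4 ≈ -11.250)
K(O, c) = (6 + O)*(-45/4 + c) (K(O, c) = (O + 6)*(c - 45/4) = (6 + O)*(-45/4 + c))
((47 - 26)/(49 + 19))*K(1/(-25 - 50), -52) = ((47 - 26)/(49 + 19))*(-135/2 + 6*(-52) - 45/(4*(-25 - 50)) - 52/(-25 - 50)) = (21/68)*(-135/2 - 312 - 45/4/(-75) - 52/(-75)) = (21*(1/68))*(-135/2 - 312 - 45/4*(-1/75) - 1/75*(-52)) = 21*(-135/2 - 312 + 3/20 + 52/75)/68 = (21/68)*(-113597/300) = -795179/6800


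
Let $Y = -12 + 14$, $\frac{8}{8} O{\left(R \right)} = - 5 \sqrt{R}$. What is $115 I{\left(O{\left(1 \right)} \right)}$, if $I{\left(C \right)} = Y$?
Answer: $230$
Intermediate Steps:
$O{\left(R \right)} = - 5 \sqrt{R}$
$Y = 2$
$I{\left(C \right)} = 2$
$115 I{\left(O{\left(1 \right)} \right)} = 115 \cdot 2 = 230$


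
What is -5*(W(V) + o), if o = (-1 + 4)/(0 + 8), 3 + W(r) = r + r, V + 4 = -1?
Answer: 505/8 ≈ 63.125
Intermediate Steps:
V = -5 (V = -4 - 1 = -5)
W(r) = -3 + 2*r (W(r) = -3 + (r + r) = -3 + 2*r)
o = 3/8 ≈ 0.37500
-5*(W(V) + o) = -5*((-3 + 2*(-5)) + 3/8) = -5*((-3 - 10) + 3/8) = -5*(-13 + 3/8) = -5*(-101/8) = 505/8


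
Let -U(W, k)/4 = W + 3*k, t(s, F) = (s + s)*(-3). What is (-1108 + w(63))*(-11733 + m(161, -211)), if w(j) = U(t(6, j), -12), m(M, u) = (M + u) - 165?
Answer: 9797360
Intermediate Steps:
t(s, F) = -6*s (t(s, F) = (2*s)*(-3) = -6*s)
m(M, u) = -165 + M + u
U(W, k) = -12*k - 4*W (U(W, k) = -4*(W + 3*k) = -12*k - 4*W)
w(j) = 288 (w(j) = -12*(-12) - (-24)*6 = 144 - 4*(-36) = 144 + 144 = 288)
(-1108 + w(63))*(-11733 + m(161, -211)) = (-1108 + 288)*(-11733 + (-165 + 161 - 211)) = -820*(-11733 - 215) = -820*(-11948) = 9797360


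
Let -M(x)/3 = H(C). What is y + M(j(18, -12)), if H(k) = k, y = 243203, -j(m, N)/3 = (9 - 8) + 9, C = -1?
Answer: 243206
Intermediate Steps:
j(m, N) = -30 (j(m, N) = -3*((9 - 8) + 9) = -3*(1 + 9) = -3*10 = -30)
M(x) = 3 (M(x) = -3*(-1) = 3)
y + M(j(18, -12)) = 243203 + 3 = 243206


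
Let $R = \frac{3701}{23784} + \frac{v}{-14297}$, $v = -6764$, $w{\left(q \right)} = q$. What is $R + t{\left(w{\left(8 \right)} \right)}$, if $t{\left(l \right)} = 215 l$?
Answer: $\frac{585082326733}{340039848} \approx 1720.6$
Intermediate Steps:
$R = \frac{213788173}{340039848}$ ($R = \frac{3701}{23784} - \frac{6764}{-14297} = 3701 \cdot \frac{1}{23784} - - \frac{6764}{14297} = \frac{3701}{23784} + \frac{6764}{14297} = \frac{213788173}{340039848} \approx 0.62872$)
$R + t{\left(w{\left(8 \right)} \right)} = \frac{213788173}{340039848} + 215 \cdot 8 = \frac{213788173}{340039848} + 1720 = \frac{585082326733}{340039848}$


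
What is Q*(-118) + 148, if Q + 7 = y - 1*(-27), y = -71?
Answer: 6166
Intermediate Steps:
Q = -51 (Q = -7 + (-71 - 1*(-27)) = -7 + (-71 + 27) = -7 - 44 = -51)
Q*(-118) + 148 = -51*(-118) + 148 = 6018 + 148 = 6166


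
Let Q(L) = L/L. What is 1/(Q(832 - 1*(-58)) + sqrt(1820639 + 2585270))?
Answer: -1/4405908 + sqrt(4405909)/4405908 ≈ 0.00047618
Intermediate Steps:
Q(L) = 1
1/(Q(832 - 1*(-58)) + sqrt(1820639 + 2585270)) = 1/(1 + sqrt(1820639 + 2585270)) = 1/(1 + sqrt(4405909))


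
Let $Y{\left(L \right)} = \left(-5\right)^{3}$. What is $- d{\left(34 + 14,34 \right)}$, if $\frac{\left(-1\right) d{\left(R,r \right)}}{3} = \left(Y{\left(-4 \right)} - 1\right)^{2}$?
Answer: $47628$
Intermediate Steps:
$Y{\left(L \right)} = -125$
$d{\left(R,r \right)} = -47628$ ($d{\left(R,r \right)} = - 3 \left(-125 - 1\right)^{2} = - 3 \left(-126\right)^{2} = \left(-3\right) 15876 = -47628$)
$- d{\left(34 + 14,34 \right)} = \left(-1\right) \left(-47628\right) = 47628$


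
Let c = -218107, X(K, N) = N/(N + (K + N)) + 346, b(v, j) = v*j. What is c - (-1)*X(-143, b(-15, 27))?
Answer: -207525828/953 ≈ -2.1776e+5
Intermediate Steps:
b(v, j) = j*v
X(K, N) = 346 + N/(K + 2*N) (X(K, N) = N/(K + 2*N) + 346 = 346 + N/(K + 2*N))
c - (-1)*X(-143, b(-15, 27)) = -218107 - (-1)*(346*(-143) + 693*(27*(-15)))/(-143 + 2*(27*(-15))) = -218107 - (-1)*(-49478 + 693*(-405))/(-143 + 2*(-405)) = -218107 - (-1)*(-49478 - 280665)/(-143 - 810) = -218107 - (-1)*-330143/(-953) = -218107 - (-1)*(-1/953*(-330143)) = -218107 - (-1)*330143/953 = -218107 - 1*(-330143/953) = -218107 + 330143/953 = -207525828/953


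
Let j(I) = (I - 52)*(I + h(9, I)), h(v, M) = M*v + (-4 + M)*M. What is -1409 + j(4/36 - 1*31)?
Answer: -47482073/729 ≈ -65133.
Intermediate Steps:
h(v, M) = M*v + M*(-4 + M)
j(I) = (-52 + I)*(I + I*(5 + I)) (j(I) = (I - 52)*(I + I*(-4 + I + 9)) = (-52 + I)*(I + I*(5 + I)))
-1409 + j(4/36 - 1*31) = -1409 + (4/36 - 1*31)*(-312 + (4/36 - 1*31)**2 - 46*(4/36 - 1*31)) = -1409 + (4*(1/36) - 31)*(-312 + (4*(1/36) - 31)**2 - 46*(4*(1/36) - 31)) = -1409 + (1/9 - 31)*(-312 + (1/9 - 31)**2 - 46*(1/9 - 31)) = -1409 - 278*(-312 + (-278/9)**2 - 46*(-278/9))/9 = -1409 - 278*(-312 + 77284/81 + 12788/9)/9 = -1409 - 278/9*167104/81 = -1409 - 46454912/729 = -47482073/729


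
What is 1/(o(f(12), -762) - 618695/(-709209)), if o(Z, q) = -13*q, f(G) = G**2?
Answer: 709209/7026043049 ≈ 0.00010094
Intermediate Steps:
1/(o(f(12), -762) - 618695/(-709209)) = 1/(-13*(-762) - 618695/(-709209)) = 1/(9906 - 618695*(-1/709209)) = 1/(9906 + 618695/709209) = 1/(7026043049/709209) = 709209/7026043049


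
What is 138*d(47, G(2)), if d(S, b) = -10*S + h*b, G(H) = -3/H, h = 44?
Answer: -73968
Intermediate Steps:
d(S, b) = -10*S + 44*b
138*d(47, G(2)) = 138*(-10*47 + 44*(-3/2)) = 138*(-470 + 44*(-3*1/2)) = 138*(-470 + 44*(-3/2)) = 138*(-470 - 66) = 138*(-536) = -73968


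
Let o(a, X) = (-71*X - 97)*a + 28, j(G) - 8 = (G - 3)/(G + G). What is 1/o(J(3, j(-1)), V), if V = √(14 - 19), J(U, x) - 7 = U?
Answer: I/(2*(-471*I + 355*√5)) ≈ -0.00027642 + 0.00046587*I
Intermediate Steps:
j(G) = 8 + (-3 + G)/(2*G) (j(G) = 8 + (G - 3)/(G + G) = 8 + (-3 + G)/((2*G)) = 8 + (-3 + G)*(1/(2*G)) = 8 + (-3 + G)/(2*G))
J(U, x) = 7 + U
V = I*√5 (V = √(-5) = I*√5 ≈ 2.2361*I)
o(a, X) = 28 + a*(-97 - 71*X) (o(a, X) = (-97 - 71*X)*a + 28 = a*(-97 - 71*X) + 28 = 28 + a*(-97 - 71*X))
1/o(J(3, j(-1)), V) = 1/(28 - 97*(7 + 3) - 71*I*√5*(7 + 3)) = 1/(28 - 97*10 - 71*I*√5*10) = 1/(28 - 970 - 710*I*√5) = 1/(-942 - 710*I*√5)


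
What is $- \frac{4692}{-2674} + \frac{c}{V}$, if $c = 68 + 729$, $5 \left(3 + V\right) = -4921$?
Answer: $\frac{6251911}{6599432} \approx 0.94734$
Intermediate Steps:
$V = - \frac{4936}{5}$ ($V = -3 + \frac{1}{5} \left(-4921\right) = -3 - \frac{4921}{5} = - \frac{4936}{5} \approx -987.2$)
$c = 797$
$- \frac{4692}{-2674} + \frac{c}{V} = - \frac{4692}{-2674} + \frac{797}{- \frac{4936}{5}} = \left(-4692\right) \left(- \frac{1}{2674}\right) + 797 \left(- \frac{5}{4936}\right) = \frac{2346}{1337} - \frac{3985}{4936} = \frac{6251911}{6599432}$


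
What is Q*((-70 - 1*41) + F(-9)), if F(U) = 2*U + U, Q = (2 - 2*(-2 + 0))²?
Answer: -4968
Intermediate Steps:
Q = 36 (Q = (2 - 2*(-2))² = (2 + 4)² = 6² = 36)
F(U) = 3*U
Q*((-70 - 1*41) + F(-9)) = 36*((-70 - 1*41) + 3*(-9)) = 36*((-70 - 41) - 27) = 36*(-111 - 27) = 36*(-138) = -4968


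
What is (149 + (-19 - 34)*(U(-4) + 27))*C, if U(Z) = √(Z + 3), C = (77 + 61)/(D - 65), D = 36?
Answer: 176916/29 + 7314*I/29 ≈ 6100.6 + 252.21*I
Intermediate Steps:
C = -138/29 (C = (77 + 61)/(36 - 65) = 138/(-29) = 138*(-1/29) = -138/29 ≈ -4.7586)
U(Z) = √(3 + Z)
(149 + (-19 - 34)*(U(-4) + 27))*C = (149 + (-19 - 34)*(√(3 - 4) + 27))*(-138/29) = (149 - 53*(√(-1) + 27))*(-138/29) = (149 - 53*(I + 27))*(-138/29) = (149 - 53*(27 + I))*(-138/29) = (149 + (-1431 - 53*I))*(-138/29) = (-1282 - 53*I)*(-138/29) = 176916/29 + 7314*I/29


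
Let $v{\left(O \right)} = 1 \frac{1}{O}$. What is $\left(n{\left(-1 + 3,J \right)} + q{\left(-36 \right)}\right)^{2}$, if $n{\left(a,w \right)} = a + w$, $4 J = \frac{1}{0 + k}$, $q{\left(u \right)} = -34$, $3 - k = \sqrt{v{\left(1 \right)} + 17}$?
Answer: $\frac{49409}{48} + \frac{385 \sqrt{2}}{72} \approx 1036.9$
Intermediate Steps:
$v{\left(O \right)} = \frac{1}{O}$
$k = 3 - 3 \sqrt{2}$ ($k = 3 - \sqrt{1^{-1} + 17} = 3 - \sqrt{1 + 17} = 3 - \sqrt{18} = 3 - 3 \sqrt{2} \approx -1.2426$)
$J = \frac{1}{4 \left(3 - 3 \sqrt{2}\right)}$ ($J = \frac{1}{4 \left(0 + \left(3 - 3 \sqrt{2}\right)\right)} = \frac{1}{4 \left(3 - 3 \sqrt{2}\right)} \approx -0.20118$)
$\left(n{\left(-1 + 3,J \right)} + q{\left(-36 \right)}\right)^{2} = \left(\left(\left(-1 + 3\right) - \left(\frac{1}{12} + \frac{\sqrt{2}}{12}\right)\right) - 34\right)^{2} = \left(\left(2 - \left(\frac{1}{12} + \frac{\sqrt{2}}{12}\right)\right) - 34\right)^{2} = \left(\left(\frac{23}{12} - \frac{\sqrt{2}}{12}\right) - 34\right)^{2} = \left(- \frac{385}{12} - \frac{\sqrt{2}}{12}\right)^{2}$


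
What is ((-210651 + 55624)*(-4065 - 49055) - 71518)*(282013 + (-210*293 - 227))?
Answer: 1813799949296832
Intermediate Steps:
((-210651 + 55624)*(-4065 - 49055) - 71518)*(282013 + (-210*293 - 227)) = (-155027*(-53120) - 71518)*(282013 + (-61530 - 227)) = (8235034240 - 71518)*(282013 - 61757) = 8234962722*220256 = 1813799949296832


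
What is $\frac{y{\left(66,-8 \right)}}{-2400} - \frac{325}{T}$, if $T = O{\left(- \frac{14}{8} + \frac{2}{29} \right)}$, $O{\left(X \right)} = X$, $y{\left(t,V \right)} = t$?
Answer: $\frac{231967}{1200} \approx 193.31$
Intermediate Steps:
$T = - \frac{195}{116}$ ($T = - \frac{14}{8} + \frac{2}{29} = \left(-14\right) \frac{1}{8} + 2 \cdot \frac{1}{29} = - \frac{7}{4} + \frac{2}{29} = - \frac{195}{116} \approx -1.681$)
$\frac{y{\left(66,-8 \right)}}{-2400} - \frac{325}{T} = \frac{66}{-2400} - \frac{325}{- \frac{195}{116}} = 66 \left(- \frac{1}{2400}\right) - - \frac{580}{3} = - \frac{11}{400} + \frac{580}{3} = \frac{231967}{1200}$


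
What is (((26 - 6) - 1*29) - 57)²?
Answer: 4356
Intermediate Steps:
(((26 - 6) - 1*29) - 57)² = ((20 - 29) - 57)² = (-9 - 57)² = (-66)² = 4356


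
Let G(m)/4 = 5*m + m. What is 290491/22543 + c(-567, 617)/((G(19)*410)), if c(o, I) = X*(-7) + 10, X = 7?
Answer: 18103106061/1404879760 ≈ 12.886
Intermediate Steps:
G(m) = 24*m (G(m) = 4*(5*m + m) = 4*(6*m) = 24*m)
c(o, I) = -39 (c(o, I) = 7*(-7) + 10 = -49 + 10 = -39)
290491/22543 + c(-567, 617)/((G(19)*410)) = 290491/22543 - 39/((24*19)*410) = 290491*(1/22543) - 39/(456*410) = 290491/22543 - 39/186960 = 290491/22543 - 39*1/186960 = 290491/22543 - 13/62320 = 18103106061/1404879760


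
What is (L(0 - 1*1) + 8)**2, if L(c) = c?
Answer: 49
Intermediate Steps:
(L(0 - 1*1) + 8)**2 = ((0 - 1*1) + 8)**2 = ((0 - 1) + 8)**2 = (-1 + 8)**2 = 7**2 = 49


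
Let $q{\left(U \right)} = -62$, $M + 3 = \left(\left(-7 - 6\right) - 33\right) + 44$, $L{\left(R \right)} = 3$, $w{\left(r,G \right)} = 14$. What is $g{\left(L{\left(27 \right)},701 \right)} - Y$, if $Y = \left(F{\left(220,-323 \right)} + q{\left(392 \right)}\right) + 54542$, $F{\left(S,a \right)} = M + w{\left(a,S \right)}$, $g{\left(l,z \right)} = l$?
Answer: $-54486$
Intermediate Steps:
$M = -5$ ($M = -3 + \left(\left(\left(-7 - 6\right) - 33\right) + 44\right) = -3 + \left(\left(-13 - 33\right) + 44\right) = -3 + \left(-46 + 44\right) = -3 - 2 = -5$)
$F{\left(S,a \right)} = 9$ ($F{\left(S,a \right)} = -5 + 14 = 9$)
$Y = 54489$ ($Y = \left(9 - 62\right) + 54542 = -53 + 54542 = 54489$)
$g{\left(L{\left(27 \right)},701 \right)} - Y = 3 - 54489 = -54486$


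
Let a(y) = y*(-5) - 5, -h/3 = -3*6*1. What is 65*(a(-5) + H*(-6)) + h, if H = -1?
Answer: 1744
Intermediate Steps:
h = 54 (h = -3*(-3*6) = -(-54) = -3*(-18) = 54)
a(y) = -5 - 5*y (a(y) = -5*y - 5 = -5 - 5*y)
65*(a(-5) + H*(-6)) + h = 65*((-5 - 5*(-5)) - 1*(-6)) + 54 = 65*((-5 + 25) + 6) + 54 = 65*(20 + 6) + 54 = 65*26 + 54 = 1690 + 54 = 1744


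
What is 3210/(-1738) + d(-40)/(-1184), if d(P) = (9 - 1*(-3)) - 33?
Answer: -1882071/1028896 ≈ -1.8292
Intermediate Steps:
d(P) = -21 (d(P) = (9 + 3) - 33 = 12 - 33 = -21)
3210/(-1738) + d(-40)/(-1184) = 3210/(-1738) - 21/(-1184) = 3210*(-1/1738) - 21*(-1/1184) = -1605/869 + 21/1184 = -1882071/1028896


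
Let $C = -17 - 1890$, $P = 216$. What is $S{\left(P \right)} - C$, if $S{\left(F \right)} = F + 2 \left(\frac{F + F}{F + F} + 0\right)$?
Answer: $2125$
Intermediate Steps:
$C = -1907$ ($C = -17 - 1890 = -1907$)
$S{\left(F \right)} = 2 + F$ ($S{\left(F \right)} = F + 2 \left(\frac{2 F}{2 F} + 0\right) = F + 2 \left(2 F \frac{1}{2 F} + 0\right) = F + 2 \left(1 + 0\right) = F + 2 \cdot 1 = F + 2 = 2 + F$)
$S{\left(P \right)} - C = \left(2 + 216\right) - -1907 = 218 + 1907 = 2125$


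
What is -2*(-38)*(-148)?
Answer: -11248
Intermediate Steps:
-2*(-38)*(-148) = 76*(-148) = -11248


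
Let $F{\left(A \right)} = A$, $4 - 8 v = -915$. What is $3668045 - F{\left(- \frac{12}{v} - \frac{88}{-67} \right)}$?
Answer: $\frac{225852460345}{61573} \approx 3.668 \cdot 10^{6}$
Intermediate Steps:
$v = \frac{919}{8}$ ($v = \frac{1}{2} - - \frac{915}{8} = \frac{1}{2} + \frac{915}{8} = \frac{919}{8} \approx 114.88$)
$3668045 - F{\left(- \frac{12}{v} - \frac{88}{-67} \right)} = 3668045 - \left(- \frac{12}{\frac{919}{8}} - \frac{88}{-67}\right) = 3668045 - \left(\left(-12\right) \frac{8}{919} - - \frac{88}{67}\right) = 3668045 - \left(- \frac{96}{919} + \frac{88}{67}\right) = 3668045 - \frac{74440}{61573} = \frac{225852460345}{61573}$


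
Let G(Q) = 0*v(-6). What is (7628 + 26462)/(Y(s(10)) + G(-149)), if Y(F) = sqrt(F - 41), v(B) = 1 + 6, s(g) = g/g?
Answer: -3409*I*sqrt(10)/2 ≈ -5390.1*I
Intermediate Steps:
s(g) = 1
v(B) = 7
G(Q) = 0 (G(Q) = 0*7 = 0)
Y(F) = sqrt(-41 + F)
(7628 + 26462)/(Y(s(10)) + G(-149)) = (7628 + 26462)/(sqrt(-41 + 1) + 0) = 34090/(sqrt(-40) + 0) = 34090/(2*I*sqrt(10) + 0) = 34090/((2*I*sqrt(10))) = 34090*(-I*sqrt(10)/20) = -3409*I*sqrt(10)/2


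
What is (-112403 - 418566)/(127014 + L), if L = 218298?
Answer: -530969/345312 ≈ -1.5376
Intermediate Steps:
(-112403 - 418566)/(127014 + L) = (-112403 - 418566)/(127014 + 218298) = -530969/345312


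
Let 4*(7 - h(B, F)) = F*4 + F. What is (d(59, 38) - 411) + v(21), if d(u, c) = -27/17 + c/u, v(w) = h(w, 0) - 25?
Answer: -431234/1003 ≈ -429.94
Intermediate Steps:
h(B, F) = 7 - 5*F/4 (h(B, F) = 7 - (F*4 + F)/4 = 7 - (4*F + F)/4 = 7 - 5*F/4)
v(w) = -18 (v(w) = (7 - 5/4*0) - 25 = (7 + 0) - 25 = 7 - 25 = -18)
d(u, c) = -27/17 + c/u (d(u, c) = -27*1/17 + c/u = -27/17 + c/u)
(d(59, 38) - 411) + v(21) = ((-27/17 + 38/59) - 411) - 18 = (-947/1003 - 411) - 18 = -413180/1003 - 18 = -431234/1003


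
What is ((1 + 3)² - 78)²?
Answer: 3844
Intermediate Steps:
((1 + 3)² - 78)² = (4² - 78)² = (16 - 78)² = (-62)² = 3844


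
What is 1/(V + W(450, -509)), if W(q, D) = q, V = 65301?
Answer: 1/65751 ≈ 1.5209e-5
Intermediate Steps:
1/(V + W(450, -509)) = 1/(65301 + 450) = 1/65751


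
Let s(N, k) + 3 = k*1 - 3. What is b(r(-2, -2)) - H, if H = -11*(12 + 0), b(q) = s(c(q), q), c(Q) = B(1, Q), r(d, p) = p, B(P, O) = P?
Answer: 124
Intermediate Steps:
c(Q) = 1
s(N, k) = -6 + k (s(N, k) = -3 + (k*1 - 3) = -3 + (k - 3) = -3 + (-3 + k) = -6 + k)
b(q) = -6 + q
H = -132 (H = -11*12 = -132)
b(r(-2, -2)) - H = (-6 - 2) - 1*(-132) = -8 + 132 = 124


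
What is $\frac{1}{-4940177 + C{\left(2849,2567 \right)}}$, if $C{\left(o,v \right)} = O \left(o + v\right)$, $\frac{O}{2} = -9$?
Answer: $- \frac{1}{5037665} \approx -1.985 \cdot 10^{-7}$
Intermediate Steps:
$O = -18$ ($O = 2 \left(-9\right) = -18$)
$C{\left(o,v \right)} = - 18 o - 18 v$ ($C{\left(o,v \right)} = - 18 \left(o + v\right) = - 18 o - 18 v$)
$\frac{1}{-4940177 + C{\left(2849,2567 \right)}} = \frac{1}{-4940177 - 97488} = \frac{1}{-5037665} = - \frac{1}{5037665}$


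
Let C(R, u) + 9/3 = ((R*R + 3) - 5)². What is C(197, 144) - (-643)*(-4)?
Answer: 1505980674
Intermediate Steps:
C(R, u) = -3 + (-2 + R²)² (C(R, u) = -3 + ((R*R + 3) - 5)² = -3 + ((R² + 3) - 5)² = -3 + ((3 + R²) - 5)² = -3 + (-2 + R²)²)
C(197, 144) - (-643)*(-4) = (-3 + (-2 + 197²)²) - (-643)*(-4) = (-3 + (-2 + 38809)²) - 1*2572 = (-3 + 38807²) - 2572 = (-3 + 1505983249) - 2572 = 1505983246 - 2572 = 1505980674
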